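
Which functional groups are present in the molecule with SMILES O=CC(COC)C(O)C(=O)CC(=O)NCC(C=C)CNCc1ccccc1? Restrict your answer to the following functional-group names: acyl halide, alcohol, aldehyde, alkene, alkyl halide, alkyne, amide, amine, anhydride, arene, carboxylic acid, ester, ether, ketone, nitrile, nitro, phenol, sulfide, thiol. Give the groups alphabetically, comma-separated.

Reading the structure from left to right:
  OHC: terminal –CHO: carbonyl C bonded to H and C → aldehyde.
  CH(CH2OCH3): pendant –CH2OCH3: C–O–C linkage → ether.
  CH(OH): –OH on an sp³ carbon → alcohol (secondary).
  CO: –C(=O)– with carbon on both sides → ketone.
  CH2CONHCH2: –C(=O)–N– linkage → amide (the N is not an amine).
  CH(CH=CH2): pendant –CH=CH2: C=C double bond → alkene.
  CH2NHCH2: C–N–C with sp³ carbons and no adjacent C=O → amine (secondary).
  C6H5: –C6H5 phenyl ring → arene.

alcohol, aldehyde, alkene, amide, amine, arene, ether, ketone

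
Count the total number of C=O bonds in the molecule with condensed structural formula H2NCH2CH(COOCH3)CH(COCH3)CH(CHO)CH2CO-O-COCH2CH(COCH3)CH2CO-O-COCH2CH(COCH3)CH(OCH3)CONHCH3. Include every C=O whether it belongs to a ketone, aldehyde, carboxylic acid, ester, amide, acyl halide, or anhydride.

CH(COOCH3): ester, 1 C=O (running total 1).
CH(COCH3): ketone, 1 C=O (running total 2).
CH(CHO): aldehyde, 1 C=O (running total 3).
CH2CO-O-COCH2: anhydride, 2 C=O (running total 5).
CH(COCH3): ketone, 1 C=O (running total 6).
CH2CO-O-COCH2: anhydride, 2 C=O (running total 8).
CH(COCH3): ketone, 1 C=O (running total 9).
CONHCH3: amide, 1 C=O (running total 10).

10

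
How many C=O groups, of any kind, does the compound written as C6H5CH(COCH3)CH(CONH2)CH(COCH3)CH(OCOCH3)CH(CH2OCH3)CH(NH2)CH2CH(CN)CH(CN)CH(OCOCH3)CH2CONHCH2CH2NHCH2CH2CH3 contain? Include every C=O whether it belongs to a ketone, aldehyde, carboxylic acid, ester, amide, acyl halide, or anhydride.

6

CH(COCH3): ketone, 1 C=O (running total 1).
CH(CONH2): amide, 1 C=O (running total 2).
CH(COCH3): ketone, 1 C=O (running total 3).
CH(OCOCH3): ester, 1 C=O (running total 4).
CH(OCOCH3): ester, 1 C=O (running total 5).
CH2CONHCH2: amide, 1 C=O (running total 6).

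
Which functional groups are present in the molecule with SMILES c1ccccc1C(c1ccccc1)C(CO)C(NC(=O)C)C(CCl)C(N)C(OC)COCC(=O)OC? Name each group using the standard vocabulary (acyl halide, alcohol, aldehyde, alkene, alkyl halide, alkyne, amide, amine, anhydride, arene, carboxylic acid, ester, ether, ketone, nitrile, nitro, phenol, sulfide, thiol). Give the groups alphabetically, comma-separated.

Working along the chain:
  C6H5: C6H5– phenyl ring → arene.
  CH(C6H5): pendant –C6H5: benzene ring → arene.
  CH(CH2OH): pendant –CH2OH on an sp³ backbone C → alcohol.
  CH(NHCOCH3): pendant –NHC(=O)CH3: N bonded to a carbonyl → amide (not amine).
  CH(CH2Cl): pendant –CH2X: halogen on sp³ carbon → alkyl halide.
  CH(NH2): –NH2 on an sp³ carbon with no adjacent C=O → amine.
  CH(OCH3): pendant –OCH3: C–O–C with sp³ C, no adjacent C=O → ether.
  CH2OCH2: C–O–C with sp³ carbons on both sides and no adjacent C=O → ether.
  COOCH3: –C(=O)OCH3: carbonyl C bonded to C and to –OCH3 → ester (not ketone + ether).

alcohol, alkyl halide, amide, amine, arene, ester, ether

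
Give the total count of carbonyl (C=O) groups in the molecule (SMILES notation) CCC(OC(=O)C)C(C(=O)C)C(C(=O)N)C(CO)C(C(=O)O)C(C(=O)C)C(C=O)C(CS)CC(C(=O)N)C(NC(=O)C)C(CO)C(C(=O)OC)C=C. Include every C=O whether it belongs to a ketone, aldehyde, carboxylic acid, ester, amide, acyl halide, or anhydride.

9

CH(OCOCH3): ester, 1 C=O (running total 1).
CH(COCH3): ketone, 1 C=O (running total 2).
CH(CONH2): amide, 1 C=O (running total 3).
CH(COOH): carboxylic acid, 1 C=O (running total 4).
CH(COCH3): ketone, 1 C=O (running total 5).
CH(CHO): aldehyde, 1 C=O (running total 6).
CH(CONH2): amide, 1 C=O (running total 7).
CH(NHCOCH3): amide, 1 C=O (running total 8).
CH(COOCH3): ester, 1 C=O (running total 9).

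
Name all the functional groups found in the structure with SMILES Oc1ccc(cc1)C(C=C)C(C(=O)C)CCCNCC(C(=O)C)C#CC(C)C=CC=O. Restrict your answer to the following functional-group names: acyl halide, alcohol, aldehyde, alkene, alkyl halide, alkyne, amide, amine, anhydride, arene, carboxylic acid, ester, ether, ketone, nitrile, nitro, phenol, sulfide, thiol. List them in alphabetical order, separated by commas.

aldehyde, alkene, alkyne, amine, arene, ketone, phenol

Working along the chain:
  HOC6H4: –OH attached directly to an aromatic ring → phenol (not alcohol); the ring itself is an arene.
  CH(CH=CH2): pendant –CH=CH2: C=C double bond → alkene.
  CH(COCH3): pendant –COCH3: carbonyl C bonded to two carbons → ketone.
  CH2NHCH2: C–N–C with sp³ carbons and no adjacent C=O → amine (secondary).
  CH(COCH3): pendant –COCH3: carbonyl C bonded to two carbons → ketone.
  C≡C: C≡C triple bond → alkyne.
  CH=CH: C=C double bond → alkene.
  CHO: terminal –CHO: carbonyl C bonded to H and C → aldehyde.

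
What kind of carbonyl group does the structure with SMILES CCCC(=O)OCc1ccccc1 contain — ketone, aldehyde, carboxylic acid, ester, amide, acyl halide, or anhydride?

ester

The carbonyl is in the CH2COOCH2 segment: –C(=O)–O–C with C on the carbonyl side → ester.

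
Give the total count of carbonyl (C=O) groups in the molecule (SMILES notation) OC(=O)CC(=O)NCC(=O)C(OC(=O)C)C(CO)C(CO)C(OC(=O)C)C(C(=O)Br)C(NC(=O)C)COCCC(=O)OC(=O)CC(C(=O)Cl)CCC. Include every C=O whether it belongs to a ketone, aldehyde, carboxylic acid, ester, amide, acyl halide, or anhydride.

HOOC: carboxylic acid, 1 C=O (running total 1).
CH2CONHCH2: amide, 1 C=O (running total 2).
CO: ketone, 1 C=O (running total 3).
CH(OCOCH3): ester, 1 C=O (running total 4).
CH(OCOCH3): ester, 1 C=O (running total 5).
CH(COBr): acyl halide, 1 C=O (running total 6).
CH(NHCOCH3): amide, 1 C=O (running total 7).
CH2CO-O-COCH2: anhydride, 2 C=O (running total 9).
CH(COCl): acyl halide, 1 C=O (running total 10).

10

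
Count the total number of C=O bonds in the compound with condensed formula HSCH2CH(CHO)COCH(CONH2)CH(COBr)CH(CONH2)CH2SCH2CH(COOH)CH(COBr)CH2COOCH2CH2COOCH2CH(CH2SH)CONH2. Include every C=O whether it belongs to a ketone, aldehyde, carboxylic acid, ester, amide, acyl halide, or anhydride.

10

CH(CHO): aldehyde, 1 C=O (running total 1).
CO: ketone, 1 C=O (running total 2).
CH(CONH2): amide, 1 C=O (running total 3).
CH(COBr): acyl halide, 1 C=O (running total 4).
CH(CONH2): amide, 1 C=O (running total 5).
CH(COOH): carboxylic acid, 1 C=O (running total 6).
CH(COBr): acyl halide, 1 C=O (running total 7).
CH2COOCH2: ester, 1 C=O (running total 8).
CH2COOCH2: ester, 1 C=O (running total 9).
CONH2: amide, 1 C=O (running total 10).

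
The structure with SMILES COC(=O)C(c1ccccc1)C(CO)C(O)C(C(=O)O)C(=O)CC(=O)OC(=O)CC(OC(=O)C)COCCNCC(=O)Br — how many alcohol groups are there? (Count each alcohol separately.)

2

Reading the structure from left to right:
  CH3OOC: CH3O–C(=O)–: carbonyl C bonded to C and to –OCH3 → ester (not ketone + ether).
  CH(C6H5): pendant –C6H5: benzene ring → arene.
  CH(CH2OH): pendant –CH2OH on an sp³ backbone C → alcohol.
  CH(OH): –OH on an sp³ carbon → alcohol (secondary).
  CH(COOH): pendant –COOH: carbonyl C bonded to C and –OH → carboxylic acid.
  CO: –C(=O)– with carbon on both sides → ketone.
  CH2CO-O-COCH2: two acyl groups sharing one oxygen, –C(=O)–O–C(=O)– → anhydride.
  CH(OCOCH3): pendant –OC(=O)CH3: an acyloxy group → ester.
  CH2OCH2: C–O–C with sp³ carbons on both sides and no adjacent C=O → ether.
  CH2NHCH2: C–N–C with sp³ carbons and no adjacent C=O → amine (secondary).
  COBr: –C(=O)Br: carbonyl C bonded to C and to a halogen → acyl halide (not alkyl halide).
Alcohol appears at: CH(CH2OH), CH(OH) → 2.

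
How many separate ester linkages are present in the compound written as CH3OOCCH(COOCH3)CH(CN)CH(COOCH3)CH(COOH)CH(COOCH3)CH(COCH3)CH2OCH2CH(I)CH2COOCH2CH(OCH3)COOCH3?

6

Reading the structure from left to right:
  CH3OOC: CH3O–C(=O)–: carbonyl C bonded to C and to –OCH3 → ester (not ketone + ether).
  CH(COOCH3): pendant –COOCH3: carbonyl C bonded to C and –OCH3 → ester.
  CH(CN): pendant –C≡N: nitrile.
  CH(COOCH3): pendant –COOCH3: carbonyl C bonded to C and –OCH3 → ester.
  CH(COOH): pendant –COOH: carbonyl C bonded to C and –OH → carboxylic acid.
  CH(COOCH3): pendant –COOCH3: carbonyl C bonded to C and –OCH3 → ester.
  CH(COCH3): pendant –COCH3: carbonyl C bonded to two carbons → ketone.
  CH2OCH2: C–O–C with sp³ carbons on both sides and no adjacent C=O → ether.
  CH(I): halogen on an sp³ carbon → alkyl halide.
  CH2COOCH2: –C(=O)–O–C with C on the carbonyl side → ester.
  CH(OCH3): pendant –OCH3: C–O–C with sp³ C, no adjacent C=O → ether.
  COOCH3: –C(=O)OCH3: carbonyl C bonded to C and to –OCH3 → ester (not ketone + ether).
Ester appears at: CH3OOC, CH(COOCH3), CH(COOCH3), CH(COOCH3), CH2COOCH2, COOCH3 → 6.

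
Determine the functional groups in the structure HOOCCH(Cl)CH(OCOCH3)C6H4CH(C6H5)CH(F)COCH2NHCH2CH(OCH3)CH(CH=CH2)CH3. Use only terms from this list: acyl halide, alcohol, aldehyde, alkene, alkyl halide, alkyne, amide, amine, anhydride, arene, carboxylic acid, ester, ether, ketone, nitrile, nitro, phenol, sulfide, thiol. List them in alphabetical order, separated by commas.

alkene, alkyl halide, amine, arene, carboxylic acid, ester, ether, ketone

–COOH: carbonyl C bonded to –OH and C → carboxylic acid (the –OH is not a separate alcohol).
halogen on an sp³ carbon → alkyl halide.
pendant –OC(=O)CH3: an acyloxy group → ester.
para-disubstituted benzene ring → arene.
pendant –C6H5: benzene ring → arene.
halogen on an sp³ carbon → alkyl halide.
–C(=O)– with carbon on both sides → ketone.
C–N–C with sp³ carbons and no adjacent C=O → amine (secondary).
pendant –OCH3: C–O–C with sp³ C, no adjacent C=O → ether.
pendant –CH=CH2: C=C double bond → alkene.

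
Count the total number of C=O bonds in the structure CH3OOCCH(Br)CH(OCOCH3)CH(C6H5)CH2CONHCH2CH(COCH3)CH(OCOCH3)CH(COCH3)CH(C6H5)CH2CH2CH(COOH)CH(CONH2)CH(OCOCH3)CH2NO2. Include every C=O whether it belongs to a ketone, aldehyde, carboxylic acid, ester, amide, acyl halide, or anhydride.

CH3OOC: ester, 1 C=O (running total 1).
CH(OCOCH3): ester, 1 C=O (running total 2).
CH2CONHCH2: amide, 1 C=O (running total 3).
CH(COCH3): ketone, 1 C=O (running total 4).
CH(OCOCH3): ester, 1 C=O (running total 5).
CH(COCH3): ketone, 1 C=O (running total 6).
CH(COOH): carboxylic acid, 1 C=O (running total 7).
CH(CONH2): amide, 1 C=O (running total 8).
CH(OCOCH3): ester, 1 C=O (running total 9).

9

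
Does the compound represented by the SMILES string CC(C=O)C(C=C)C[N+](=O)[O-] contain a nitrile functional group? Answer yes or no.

Taking each segment in turn:
  CH(CHO): pendant –CHO: carbonyl C bonded to C and H → aldehyde.
  CH(CH=CH2): pendant –CH=CH2: C=C double bond → alkene.
  CH2NO2: –NO2 on carbon → nitro group.
The groups actually present are: aldehyde, alkene, nitro.

no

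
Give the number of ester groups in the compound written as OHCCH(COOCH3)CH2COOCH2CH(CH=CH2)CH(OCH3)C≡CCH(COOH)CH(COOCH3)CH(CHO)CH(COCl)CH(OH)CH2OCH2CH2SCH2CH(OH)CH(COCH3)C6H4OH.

3

Taking each segment in turn:
  OHC: terminal –CHO: carbonyl C bonded to H and C → aldehyde.
  CH(COOCH3): pendant –COOCH3: carbonyl C bonded to C and –OCH3 → ester.
  CH2COOCH2: –C(=O)–O–C with C on the carbonyl side → ester.
  CH(CH=CH2): pendant –CH=CH2: C=C double bond → alkene.
  CH(OCH3): pendant –OCH3: C–O–C with sp³ C, no adjacent C=O → ether.
  C≡C: C≡C triple bond → alkyne.
  CH(COOH): pendant –COOH: carbonyl C bonded to C and –OH → carboxylic acid.
  CH(COOCH3): pendant –COOCH3: carbonyl C bonded to C and –OCH3 → ester.
  CH(CHO): pendant –CHO: carbonyl C bonded to C and H → aldehyde.
  CH(COCl): pendant –C(=O)X: carbonyl C bonded to C and halogen → acyl halide.
  CH(OH): –OH on an sp³ carbon → alcohol (secondary).
  CH2OCH2: C–O–C with sp³ carbons on both sides and no adjacent C=O → ether.
  CH2SCH2: C–S–C linkage → sulfide (thioether).
  CH(OH): –OH on an sp³ carbon → alcohol (secondary).
  CH(COCH3): pendant –COCH3: carbonyl C bonded to two carbons → ketone.
  C6H4OH: –OH attached directly to an aromatic ring → phenol (not alcohol); the ring itself is an arene.
Ester appears at: CH(COOCH3), CH2COOCH2, CH(COOCH3) → 3.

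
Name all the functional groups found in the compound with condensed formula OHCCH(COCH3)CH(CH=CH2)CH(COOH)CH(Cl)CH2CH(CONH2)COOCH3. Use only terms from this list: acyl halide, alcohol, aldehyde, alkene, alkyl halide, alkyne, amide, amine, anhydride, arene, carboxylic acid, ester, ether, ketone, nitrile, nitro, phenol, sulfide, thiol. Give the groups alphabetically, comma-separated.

terminal –CHO: carbonyl C bonded to H and C → aldehyde.
pendant –COCH3: carbonyl C bonded to two carbons → ketone.
pendant –CH=CH2: C=C double bond → alkene.
pendant –COOH: carbonyl C bonded to C and –OH → carboxylic acid.
halogen on an sp³ carbon → alkyl halide.
pendant –CONH2: carbonyl C bonded to C and N → amide.
–C(=O)OCH3: carbonyl C bonded to C and to –OCH3 → ester (not ketone + ether).

aldehyde, alkene, alkyl halide, amide, carboxylic acid, ester, ketone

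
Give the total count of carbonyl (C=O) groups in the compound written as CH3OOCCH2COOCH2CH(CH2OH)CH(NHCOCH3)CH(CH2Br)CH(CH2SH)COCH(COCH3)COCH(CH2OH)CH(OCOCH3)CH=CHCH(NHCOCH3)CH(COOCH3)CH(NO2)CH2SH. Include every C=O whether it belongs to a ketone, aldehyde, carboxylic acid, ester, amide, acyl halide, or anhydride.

CH3OOC: ester, 1 C=O (running total 1).
CH2COOCH2: ester, 1 C=O (running total 2).
CH(NHCOCH3): amide, 1 C=O (running total 3).
CO: ketone, 1 C=O (running total 4).
CH(COCH3): ketone, 1 C=O (running total 5).
CO: ketone, 1 C=O (running total 6).
CH(OCOCH3): ester, 1 C=O (running total 7).
CH(NHCOCH3): amide, 1 C=O (running total 8).
CH(COOCH3): ester, 1 C=O (running total 9).

9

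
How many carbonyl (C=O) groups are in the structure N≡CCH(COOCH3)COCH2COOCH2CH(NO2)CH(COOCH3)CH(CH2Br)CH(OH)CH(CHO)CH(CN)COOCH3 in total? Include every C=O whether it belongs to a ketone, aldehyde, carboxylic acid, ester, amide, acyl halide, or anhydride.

6

CH(COOCH3): ester, 1 C=O (running total 1).
CO: ketone, 1 C=O (running total 2).
CH2COOCH2: ester, 1 C=O (running total 3).
CH(COOCH3): ester, 1 C=O (running total 4).
CH(CHO): aldehyde, 1 C=O (running total 5).
COOCH3: ester, 1 C=O (running total 6).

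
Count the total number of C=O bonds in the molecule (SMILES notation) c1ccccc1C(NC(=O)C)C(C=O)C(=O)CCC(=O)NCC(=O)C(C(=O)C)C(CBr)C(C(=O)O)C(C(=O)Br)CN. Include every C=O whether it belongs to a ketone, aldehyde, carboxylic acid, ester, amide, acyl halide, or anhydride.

CH(NHCOCH3): amide, 1 C=O (running total 1).
CH(CHO): aldehyde, 1 C=O (running total 2).
CO: ketone, 1 C=O (running total 3).
CH2CONHCH2: amide, 1 C=O (running total 4).
CO: ketone, 1 C=O (running total 5).
CH(COCH3): ketone, 1 C=O (running total 6).
CH(COOH): carboxylic acid, 1 C=O (running total 7).
CH(COBr): acyl halide, 1 C=O (running total 8).

8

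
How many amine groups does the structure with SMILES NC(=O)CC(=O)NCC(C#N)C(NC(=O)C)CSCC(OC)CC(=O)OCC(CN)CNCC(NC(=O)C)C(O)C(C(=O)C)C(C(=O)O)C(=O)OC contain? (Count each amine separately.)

–C(=O)NH2: carbonyl C bonded to C and to N → amide (the N is not a separate amine).
–C(=O)–N– linkage → amide (the N is not an amine).
pendant –C≡N: nitrile.
pendant –NHC(=O)CH3: N bonded to a carbonyl → amide (not amine).
C–S–C linkage → sulfide (thioether).
pendant –OCH3: C–O–C with sp³ C, no adjacent C=O → ether.
–C(=O)–O–C with C on the carbonyl side → ester.
pendant –CH2NH2: N on sp³ C, no adjacent C=O → amine.
C–N–C with sp³ carbons and no adjacent C=O → amine (secondary).
pendant –NHC(=O)CH3: N bonded to a carbonyl → amide (not amine).
–OH on an sp³ carbon → alcohol (secondary).
pendant –COCH3: carbonyl C bonded to two carbons → ketone.
pendant –COOH: carbonyl C bonded to C and –OH → carboxylic acid.
–C(=O)OCH3: carbonyl C bonded to C and to –OCH3 → ester (not ketone + ether).
Amine appears at: CH(CH2NH2), CH2NHCH2 → 2.

2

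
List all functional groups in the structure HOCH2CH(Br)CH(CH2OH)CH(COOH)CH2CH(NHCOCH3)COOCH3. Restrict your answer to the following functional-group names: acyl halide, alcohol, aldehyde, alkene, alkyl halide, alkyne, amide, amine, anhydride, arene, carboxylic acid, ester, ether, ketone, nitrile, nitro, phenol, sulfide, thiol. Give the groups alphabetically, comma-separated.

alcohol, alkyl halide, amide, carboxylic acid, ester

Working along the chain:
  HOCH2: HO– on an sp³ carbon → alcohol.
  CH(Br): halogen on an sp³ carbon → alkyl halide.
  CH(CH2OH): pendant –CH2OH on an sp³ backbone C → alcohol.
  CH(COOH): pendant –COOH: carbonyl C bonded to C and –OH → carboxylic acid.
  CH(NHCOCH3): pendant –NHC(=O)CH3: N bonded to a carbonyl → amide (not amine).
  COOCH3: –C(=O)OCH3: carbonyl C bonded to C and to –OCH3 → ester (not ketone + ether).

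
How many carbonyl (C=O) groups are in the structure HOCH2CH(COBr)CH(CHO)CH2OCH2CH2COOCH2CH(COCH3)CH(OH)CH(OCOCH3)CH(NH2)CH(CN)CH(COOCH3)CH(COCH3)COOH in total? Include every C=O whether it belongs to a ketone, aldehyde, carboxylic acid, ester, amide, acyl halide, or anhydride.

CH(COBr): acyl halide, 1 C=O (running total 1).
CH(CHO): aldehyde, 1 C=O (running total 2).
CH2COOCH2: ester, 1 C=O (running total 3).
CH(COCH3): ketone, 1 C=O (running total 4).
CH(OCOCH3): ester, 1 C=O (running total 5).
CH(COOCH3): ester, 1 C=O (running total 6).
CH(COCH3): ketone, 1 C=O (running total 7).
COOH: carboxylic acid, 1 C=O (running total 8).

8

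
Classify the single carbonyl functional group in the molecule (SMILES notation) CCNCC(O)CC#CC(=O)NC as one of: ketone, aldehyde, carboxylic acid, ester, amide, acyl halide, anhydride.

The carbonyl is in the CONHCH3 segment: –C(=O)NHCH3: carbonyl C bonded to C and to N → amide (the N is not an amine).

amide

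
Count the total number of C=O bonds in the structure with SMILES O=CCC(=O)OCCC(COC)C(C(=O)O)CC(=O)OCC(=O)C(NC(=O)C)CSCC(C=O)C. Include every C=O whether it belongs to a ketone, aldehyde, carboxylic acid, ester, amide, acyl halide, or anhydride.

7

OHC: aldehyde, 1 C=O (running total 1).
CH2COOCH2: ester, 1 C=O (running total 2).
CH(COOH): carboxylic acid, 1 C=O (running total 3).
CH2COOCH2: ester, 1 C=O (running total 4).
CO: ketone, 1 C=O (running total 5).
CH(NHCOCH3): amide, 1 C=O (running total 6).
CH(CHO): aldehyde, 1 C=O (running total 7).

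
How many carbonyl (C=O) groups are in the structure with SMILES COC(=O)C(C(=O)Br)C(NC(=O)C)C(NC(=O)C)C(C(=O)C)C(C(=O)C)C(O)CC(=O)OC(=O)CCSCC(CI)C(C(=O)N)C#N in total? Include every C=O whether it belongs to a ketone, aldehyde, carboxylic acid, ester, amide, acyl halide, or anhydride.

CH3OOC: ester, 1 C=O (running total 1).
CH(COBr): acyl halide, 1 C=O (running total 2).
CH(NHCOCH3): amide, 1 C=O (running total 3).
CH(NHCOCH3): amide, 1 C=O (running total 4).
CH(COCH3): ketone, 1 C=O (running total 5).
CH(COCH3): ketone, 1 C=O (running total 6).
CH2CO-O-COCH2: anhydride, 2 C=O (running total 8).
CH(CONH2): amide, 1 C=O (running total 9).

9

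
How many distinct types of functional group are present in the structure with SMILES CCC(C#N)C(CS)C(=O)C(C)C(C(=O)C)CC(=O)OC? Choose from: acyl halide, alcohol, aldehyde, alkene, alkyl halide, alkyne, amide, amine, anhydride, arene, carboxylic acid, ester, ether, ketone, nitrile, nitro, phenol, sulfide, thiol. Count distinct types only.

4

Working along the chain:
  CH(CN): pendant –C≡N: nitrile.
  CH(CH2SH): pendant –CH2SH → thiol.
  CO: –C(=O)– with carbon on both sides → ketone.
  CH(COCH3): pendant –COCH3: carbonyl C bonded to two carbons → ketone.
  COOCH3: –C(=O)OCH3: carbonyl C bonded to C and to –OCH3 → ester (not ketone + ether).
Distinct types present: ester, ketone, nitrile, thiol.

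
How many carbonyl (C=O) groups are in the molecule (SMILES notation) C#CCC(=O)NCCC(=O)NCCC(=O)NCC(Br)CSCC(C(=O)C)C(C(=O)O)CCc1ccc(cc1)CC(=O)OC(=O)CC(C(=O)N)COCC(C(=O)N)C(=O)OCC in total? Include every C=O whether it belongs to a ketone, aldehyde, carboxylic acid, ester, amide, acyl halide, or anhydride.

CH2CONHCH2: amide, 1 C=O (running total 1).
CH2CONHCH2: amide, 1 C=O (running total 2).
CH2CONHCH2: amide, 1 C=O (running total 3).
CH(COCH3): ketone, 1 C=O (running total 4).
CH(COOH): carboxylic acid, 1 C=O (running total 5).
CH2CO-O-COCH2: anhydride, 2 C=O (running total 7).
CH(CONH2): amide, 1 C=O (running total 8).
CH(CONH2): amide, 1 C=O (running total 9).
COOCH2CH3: ester, 1 C=O (running total 10).

10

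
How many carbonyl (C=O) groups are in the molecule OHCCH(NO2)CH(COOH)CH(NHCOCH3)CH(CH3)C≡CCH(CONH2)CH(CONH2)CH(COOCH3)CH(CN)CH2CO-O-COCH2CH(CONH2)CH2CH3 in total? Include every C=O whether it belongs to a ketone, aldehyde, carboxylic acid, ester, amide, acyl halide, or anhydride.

OHC: aldehyde, 1 C=O (running total 1).
CH(COOH): carboxylic acid, 1 C=O (running total 2).
CH(NHCOCH3): amide, 1 C=O (running total 3).
CH(CONH2): amide, 1 C=O (running total 4).
CH(CONH2): amide, 1 C=O (running total 5).
CH(COOCH3): ester, 1 C=O (running total 6).
CH2CO-O-COCH2: anhydride, 2 C=O (running total 8).
CH(CONH2): amide, 1 C=O (running total 9).

9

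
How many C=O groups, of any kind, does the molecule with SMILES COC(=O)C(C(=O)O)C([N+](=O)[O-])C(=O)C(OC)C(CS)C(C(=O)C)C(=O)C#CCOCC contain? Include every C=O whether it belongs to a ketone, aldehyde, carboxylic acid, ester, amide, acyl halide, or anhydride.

5

CH3OOC: ester, 1 C=O (running total 1).
CH(COOH): carboxylic acid, 1 C=O (running total 2).
CO: ketone, 1 C=O (running total 3).
CH(COCH3): ketone, 1 C=O (running total 4).
CO: ketone, 1 C=O (running total 5).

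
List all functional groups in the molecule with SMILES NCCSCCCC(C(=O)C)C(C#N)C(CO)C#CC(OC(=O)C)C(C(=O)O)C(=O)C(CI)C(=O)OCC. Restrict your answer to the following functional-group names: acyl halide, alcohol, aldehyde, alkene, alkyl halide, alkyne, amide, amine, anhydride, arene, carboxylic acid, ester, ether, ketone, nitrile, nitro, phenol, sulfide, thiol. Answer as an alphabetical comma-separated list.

alcohol, alkyl halide, alkyne, amine, carboxylic acid, ester, ketone, nitrile, sulfide

Working along the chain:
  H2NCH2: –NH2 on an sp³ carbon with no adjacent C=O → amine.
  CH2SCH2: C–S–C linkage → sulfide (thioether).
  CH(COCH3): pendant –COCH3: carbonyl C bonded to two carbons → ketone.
  CH(CN): pendant –C≡N: nitrile.
  CH(CH2OH): pendant –CH2OH on an sp³ backbone C → alcohol.
  C≡C: C≡C triple bond → alkyne.
  CH(OCOCH3): pendant –OC(=O)CH3: an acyloxy group → ester.
  CH(COOH): pendant –COOH: carbonyl C bonded to C and –OH → carboxylic acid.
  CO: –C(=O)– with carbon on both sides → ketone.
  CH(CH2I): pendant –CH2X: halogen on sp³ carbon → alkyl halide.
  COOCH2CH3: –C(=O)OCH2CH3: carbonyl C bonded to C and to –OEt → ester.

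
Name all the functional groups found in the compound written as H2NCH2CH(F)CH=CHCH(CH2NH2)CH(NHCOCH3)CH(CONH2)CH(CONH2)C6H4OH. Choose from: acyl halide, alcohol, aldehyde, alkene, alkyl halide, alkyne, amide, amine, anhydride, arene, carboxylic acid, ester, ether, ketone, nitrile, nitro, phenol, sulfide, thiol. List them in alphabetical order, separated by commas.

–NH2 on an sp³ carbon with no adjacent C=O → amine.
halogen on an sp³ carbon → alkyl halide.
C=C double bond → alkene.
pendant –CH2NH2: N on sp³ C, no adjacent C=O → amine.
pendant –NHC(=O)CH3: N bonded to a carbonyl → amide (not amine).
pendant –CONH2: carbonyl C bonded to C and N → amide.
pendant –CONH2: carbonyl C bonded to C and N → amide.
–OH attached directly to an aromatic ring → phenol (not alcohol); the ring itself is an arene.

alkene, alkyl halide, amide, amine, arene, phenol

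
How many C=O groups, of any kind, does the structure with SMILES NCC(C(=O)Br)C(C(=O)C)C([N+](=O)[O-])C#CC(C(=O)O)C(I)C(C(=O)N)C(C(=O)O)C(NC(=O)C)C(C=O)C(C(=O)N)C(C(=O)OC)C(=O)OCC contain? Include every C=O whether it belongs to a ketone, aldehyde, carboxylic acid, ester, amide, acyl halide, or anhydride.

CH(COBr): acyl halide, 1 C=O (running total 1).
CH(COCH3): ketone, 1 C=O (running total 2).
CH(COOH): carboxylic acid, 1 C=O (running total 3).
CH(CONH2): amide, 1 C=O (running total 4).
CH(COOH): carboxylic acid, 1 C=O (running total 5).
CH(NHCOCH3): amide, 1 C=O (running total 6).
CH(CHO): aldehyde, 1 C=O (running total 7).
CH(CONH2): amide, 1 C=O (running total 8).
CH(COOCH3): ester, 1 C=O (running total 9).
COOCH2CH3: ester, 1 C=O (running total 10).

10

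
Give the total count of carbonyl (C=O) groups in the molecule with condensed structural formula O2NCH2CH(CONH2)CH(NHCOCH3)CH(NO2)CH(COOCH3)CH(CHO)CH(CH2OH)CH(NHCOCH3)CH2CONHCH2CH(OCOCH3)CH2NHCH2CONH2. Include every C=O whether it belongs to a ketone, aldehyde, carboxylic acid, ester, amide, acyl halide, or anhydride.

CH(CONH2): amide, 1 C=O (running total 1).
CH(NHCOCH3): amide, 1 C=O (running total 2).
CH(COOCH3): ester, 1 C=O (running total 3).
CH(CHO): aldehyde, 1 C=O (running total 4).
CH(NHCOCH3): amide, 1 C=O (running total 5).
CH2CONHCH2: amide, 1 C=O (running total 6).
CH(OCOCH3): ester, 1 C=O (running total 7).
CONH2: amide, 1 C=O (running total 8).

8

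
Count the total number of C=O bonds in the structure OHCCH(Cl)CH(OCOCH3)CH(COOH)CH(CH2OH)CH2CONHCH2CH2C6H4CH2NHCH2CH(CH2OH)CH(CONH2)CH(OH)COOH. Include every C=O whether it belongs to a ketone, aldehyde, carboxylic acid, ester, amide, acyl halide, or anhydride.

OHC: aldehyde, 1 C=O (running total 1).
CH(OCOCH3): ester, 1 C=O (running total 2).
CH(COOH): carboxylic acid, 1 C=O (running total 3).
CH2CONHCH2: amide, 1 C=O (running total 4).
CH(CONH2): amide, 1 C=O (running total 5).
COOH: carboxylic acid, 1 C=O (running total 6).

6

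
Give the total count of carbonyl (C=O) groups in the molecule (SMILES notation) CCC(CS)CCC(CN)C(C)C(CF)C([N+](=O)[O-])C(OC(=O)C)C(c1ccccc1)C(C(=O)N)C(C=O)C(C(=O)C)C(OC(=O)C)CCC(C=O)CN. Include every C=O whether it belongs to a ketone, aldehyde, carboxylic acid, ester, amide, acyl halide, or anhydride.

CH(OCOCH3): ester, 1 C=O (running total 1).
CH(CONH2): amide, 1 C=O (running total 2).
CH(CHO): aldehyde, 1 C=O (running total 3).
CH(COCH3): ketone, 1 C=O (running total 4).
CH(OCOCH3): ester, 1 C=O (running total 5).
CH(CHO): aldehyde, 1 C=O (running total 6).

6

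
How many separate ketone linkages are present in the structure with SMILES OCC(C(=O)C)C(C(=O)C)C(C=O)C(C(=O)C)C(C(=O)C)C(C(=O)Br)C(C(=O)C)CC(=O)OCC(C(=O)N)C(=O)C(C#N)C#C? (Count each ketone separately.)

Reading the structure from left to right:
  HOCH2: HO– on an sp³ carbon → alcohol.
  CH(COCH3): pendant –COCH3: carbonyl C bonded to two carbons → ketone.
  CH(COCH3): pendant –COCH3: carbonyl C bonded to two carbons → ketone.
  CH(CHO): pendant –CHO: carbonyl C bonded to C and H → aldehyde.
  CH(COCH3): pendant –COCH3: carbonyl C bonded to two carbons → ketone.
  CH(COCH3): pendant –COCH3: carbonyl C bonded to two carbons → ketone.
  CH(COBr): pendant –C(=O)X: carbonyl C bonded to C and halogen → acyl halide.
  CH(COCH3): pendant –COCH3: carbonyl C bonded to two carbons → ketone.
  CH2COOCH2: –C(=O)–O–C with C on the carbonyl side → ester.
  CH(CONH2): pendant –CONH2: carbonyl C bonded to C and N → amide.
  CO: –C(=O)– with carbon on both sides → ketone.
  CH(CN): pendant –C≡N: nitrile.
  C≡CH: C≡C triple bond → alkyne.
Ketone appears at: CH(COCH3), CH(COCH3), CH(COCH3), CH(COCH3), CH(COCH3), CO → 6.

6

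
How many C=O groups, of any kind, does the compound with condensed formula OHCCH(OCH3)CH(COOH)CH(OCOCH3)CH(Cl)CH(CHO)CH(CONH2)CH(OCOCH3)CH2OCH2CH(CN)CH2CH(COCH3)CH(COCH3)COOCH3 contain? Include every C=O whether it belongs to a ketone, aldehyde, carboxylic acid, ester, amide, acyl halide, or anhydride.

OHC: aldehyde, 1 C=O (running total 1).
CH(COOH): carboxylic acid, 1 C=O (running total 2).
CH(OCOCH3): ester, 1 C=O (running total 3).
CH(CHO): aldehyde, 1 C=O (running total 4).
CH(CONH2): amide, 1 C=O (running total 5).
CH(OCOCH3): ester, 1 C=O (running total 6).
CH(COCH3): ketone, 1 C=O (running total 7).
CH(COCH3): ketone, 1 C=O (running total 8).
COOCH3: ester, 1 C=O (running total 9).

9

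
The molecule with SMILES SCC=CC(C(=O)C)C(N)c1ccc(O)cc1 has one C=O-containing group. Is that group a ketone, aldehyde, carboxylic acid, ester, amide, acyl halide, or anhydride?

The carbonyl is in the CH(COCH3) segment: pendant –COCH3: carbonyl C bonded to two carbons → ketone.

ketone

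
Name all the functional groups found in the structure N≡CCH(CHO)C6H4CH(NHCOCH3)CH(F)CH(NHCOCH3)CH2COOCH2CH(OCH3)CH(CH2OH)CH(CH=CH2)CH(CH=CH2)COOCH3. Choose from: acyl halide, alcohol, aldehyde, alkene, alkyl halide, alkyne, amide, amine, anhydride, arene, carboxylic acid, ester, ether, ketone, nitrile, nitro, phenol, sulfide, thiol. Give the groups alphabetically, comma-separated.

alcohol, aldehyde, alkene, alkyl halide, amide, arene, ester, ether, nitrile

Reading the structure from left to right:
  N≡C: N≡C–: carbon triple-bonded to nitrogen → nitrile.
  CH(CHO): pendant –CHO: carbonyl C bonded to C and H → aldehyde.
  C6H4: para-disubstituted benzene ring → arene.
  CH(NHCOCH3): pendant –NHC(=O)CH3: N bonded to a carbonyl → amide (not amine).
  CH(F): halogen on an sp³ carbon → alkyl halide.
  CH(NHCOCH3): pendant –NHC(=O)CH3: N bonded to a carbonyl → amide (not amine).
  CH2COOCH2: –C(=O)–O–C with C on the carbonyl side → ester.
  CH(OCH3): pendant –OCH3: C–O–C with sp³ C, no adjacent C=O → ether.
  CH(CH2OH): pendant –CH2OH on an sp³ backbone C → alcohol.
  CH(CH=CH2): pendant –CH=CH2: C=C double bond → alkene.
  CH(CH=CH2): pendant –CH=CH2: C=C double bond → alkene.
  COOCH3: –C(=O)OCH3: carbonyl C bonded to C and to –OCH3 → ester (not ketone + ether).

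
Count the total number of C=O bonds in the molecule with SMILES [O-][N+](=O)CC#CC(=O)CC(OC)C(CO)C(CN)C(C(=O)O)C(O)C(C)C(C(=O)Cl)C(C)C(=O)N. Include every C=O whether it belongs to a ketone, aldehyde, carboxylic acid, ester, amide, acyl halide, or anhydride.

4

CO: ketone, 1 C=O (running total 1).
CH(COOH): carboxylic acid, 1 C=O (running total 2).
CH(COCl): acyl halide, 1 C=O (running total 3).
CONH2: amide, 1 C=O (running total 4).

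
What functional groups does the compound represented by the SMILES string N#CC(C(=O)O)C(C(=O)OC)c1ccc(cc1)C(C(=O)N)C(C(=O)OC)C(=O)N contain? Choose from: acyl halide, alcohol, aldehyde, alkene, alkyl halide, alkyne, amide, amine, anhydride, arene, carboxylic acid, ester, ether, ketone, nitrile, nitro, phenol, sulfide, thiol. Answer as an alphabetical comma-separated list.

Reading the structure from left to right:
  N≡C: N≡C–: carbon triple-bonded to nitrogen → nitrile.
  CH(COOH): pendant –COOH: carbonyl C bonded to C and –OH → carboxylic acid.
  CH(COOCH3): pendant –COOCH3: carbonyl C bonded to C and –OCH3 → ester.
  C6H4: para-disubstituted benzene ring → arene.
  CH(CONH2): pendant –CONH2: carbonyl C bonded to C and N → amide.
  CH(COOCH3): pendant –COOCH3: carbonyl C bonded to C and –OCH3 → ester.
  CONH2: –C(=O)NH2: carbonyl C bonded to C and to N → amide (the N is not a separate amine).

amide, arene, carboxylic acid, ester, nitrile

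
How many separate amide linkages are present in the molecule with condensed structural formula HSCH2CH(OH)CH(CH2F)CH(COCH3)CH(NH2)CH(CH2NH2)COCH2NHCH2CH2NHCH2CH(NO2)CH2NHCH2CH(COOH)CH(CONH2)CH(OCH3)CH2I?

Working along the chain:
  HSCH2: –SH on an sp³ carbon → thiol.
  CH(OH): –OH on an sp³ carbon → alcohol (secondary).
  CH(CH2F): pendant –CH2X: halogen on sp³ carbon → alkyl halide.
  CH(COCH3): pendant –COCH3: carbonyl C bonded to two carbons → ketone.
  CH(NH2): –NH2 on an sp³ carbon with no adjacent C=O → amine.
  CH(CH2NH2): pendant –CH2NH2: N on sp³ C, no adjacent C=O → amine.
  CO: –C(=O)– with carbon on both sides → ketone.
  CH2NHCH2: C–N–C with sp³ carbons and no adjacent C=O → amine (secondary).
  CH2NHCH2: C–N–C with sp³ carbons and no adjacent C=O → amine (secondary).
  CH(NO2): –NO2 on an sp³ carbon → nitro (the N=O is not a carbonyl).
  CH2NHCH2: C–N–C with sp³ carbons and no adjacent C=O → amine (secondary).
  CH(COOH): pendant –COOH: carbonyl C bonded to C and –OH → carboxylic acid.
  CH(CONH2): pendant –CONH2: carbonyl C bonded to C and N → amide.
  CH(OCH3): pendant –OCH3: C–O–C with sp³ C, no adjacent C=O → ether.
  CH2I: halogen on an sp³ carbon → alkyl halide.
Amide appears at: CH(CONH2) → 1.

1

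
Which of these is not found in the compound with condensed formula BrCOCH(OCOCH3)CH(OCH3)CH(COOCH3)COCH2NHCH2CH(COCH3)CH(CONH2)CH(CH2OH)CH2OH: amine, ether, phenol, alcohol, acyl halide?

amine: present (CH2NHCH2 — C–N–C with sp³ carbons and no adjacent C=O → amine (secondary)).
ether: present (CH(OCH3) — pendant –OCH3: C–O–C with sp³ C, no adjacent C=O → ether).
alcohol: present (CH(CH2OH) — pendant –CH2OH on an sp³ backbone C → alcohol).
acyl halide: present (BrCO — –C(=O)Br: carbonyl C bonded to C and to a halogen → acyl halide (not alkyl halide)).
phenol: absent. In each of CH(CH2OH) and CH2OH, the –OH is on an sp³ carbon, not on an aromatic ring, so it is an alcohol.

phenol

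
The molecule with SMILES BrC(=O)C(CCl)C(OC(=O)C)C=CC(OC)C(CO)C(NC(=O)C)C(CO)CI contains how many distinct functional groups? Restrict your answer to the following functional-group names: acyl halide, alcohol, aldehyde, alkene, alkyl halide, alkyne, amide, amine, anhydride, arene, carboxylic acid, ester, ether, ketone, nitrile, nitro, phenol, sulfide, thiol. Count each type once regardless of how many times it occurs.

7

–C(=O)Br: carbonyl C bonded to C and to a halogen → acyl halide (not alkyl halide).
pendant –CH2X: halogen on sp³ carbon → alkyl halide.
pendant –OC(=O)CH3: an acyloxy group → ester.
C=C double bond → alkene.
pendant –OCH3: C–O–C with sp³ C, no adjacent C=O → ether.
pendant –CH2OH on an sp³ backbone C → alcohol.
pendant –NHC(=O)CH3: N bonded to a carbonyl → amide (not amine).
pendant –CH2OH on an sp³ backbone C → alcohol.
halogen on an sp³ carbon → alkyl halide.
Distinct types present: acyl halide, alcohol, alkene, alkyl halide, amide, ester, ether.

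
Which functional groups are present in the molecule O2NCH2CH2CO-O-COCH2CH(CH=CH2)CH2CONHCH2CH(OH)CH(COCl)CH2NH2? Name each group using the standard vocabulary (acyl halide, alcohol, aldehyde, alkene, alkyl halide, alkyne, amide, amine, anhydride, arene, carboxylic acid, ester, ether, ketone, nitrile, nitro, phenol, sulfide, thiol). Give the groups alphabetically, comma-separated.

Working along the chain:
  O2NCH2: –NO2 on carbon → nitro group.
  CH2CO-O-COCH2: two acyl groups sharing one oxygen, –C(=O)–O–C(=O)– → anhydride.
  CH(CH=CH2): pendant –CH=CH2: C=C double bond → alkene.
  CH2CONHCH2: –C(=O)–N– linkage → amide (the N is not an amine).
  CH(OH): –OH on an sp³ carbon → alcohol (secondary).
  CH(COCl): pendant –C(=O)X: carbonyl C bonded to C and halogen → acyl halide.
  CH2NH2: –NH2 on an sp³ carbon with no adjacent C=O → amine.

acyl halide, alcohol, alkene, amide, amine, anhydride, nitro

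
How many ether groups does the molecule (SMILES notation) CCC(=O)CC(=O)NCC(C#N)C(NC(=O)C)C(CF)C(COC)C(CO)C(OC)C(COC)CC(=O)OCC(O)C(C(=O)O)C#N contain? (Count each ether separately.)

3

Taking each segment in turn:
  CO: –C(=O)– with carbon on both sides → ketone.
  CH2CONHCH2: –C(=O)–N– linkage → amide (the N is not an amine).
  CH(CN): pendant –C≡N: nitrile.
  CH(NHCOCH3): pendant –NHC(=O)CH3: N bonded to a carbonyl → amide (not amine).
  CH(CH2F): pendant –CH2X: halogen on sp³ carbon → alkyl halide.
  CH(CH2OCH3): pendant –CH2OCH3: C–O–C linkage → ether.
  CH(CH2OH): pendant –CH2OH on an sp³ backbone C → alcohol.
  CH(OCH3): pendant –OCH3: C–O–C with sp³ C, no adjacent C=O → ether.
  CH(CH2OCH3): pendant –CH2OCH3: C–O–C linkage → ether.
  CH2COOCH2: –C(=O)–O–C with C on the carbonyl side → ester.
  CH(OH): –OH on an sp³ carbon → alcohol (secondary).
  CH(COOH): pendant –COOH: carbonyl C bonded to C and –OH → carboxylic acid.
  CN: –C≡N: carbon triple-bonded to nitrogen → nitrile.
Ether appears at: CH(CH2OCH3), CH(OCH3), CH(CH2OCH3) → 3.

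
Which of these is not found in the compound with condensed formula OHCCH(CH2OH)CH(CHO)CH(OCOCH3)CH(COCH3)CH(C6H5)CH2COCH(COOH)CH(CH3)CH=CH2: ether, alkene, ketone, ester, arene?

ketone: present (CH(COCH3) — pendant –COCH3: carbonyl C bonded to two carbons → ketone).
arene: present (CH(C6H5) — pendant –C6H5: benzene ring → arene).
ester: present (CH(OCOCH3) — pendant –OC(=O)CH3: an acyloxy group → ester).
alkene: present (CH=CH2 — C=C double bond → alkene).
ether: absent. In CH(OCOCH3), the C–O–C oxygen is adjacent to a C=O, so it belongs to an ester, not an ether.

ether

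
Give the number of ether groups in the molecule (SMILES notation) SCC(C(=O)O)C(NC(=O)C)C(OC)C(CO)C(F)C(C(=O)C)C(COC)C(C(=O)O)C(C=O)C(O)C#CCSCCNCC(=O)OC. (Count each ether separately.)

Reading the structure from left to right:
  HSCH2: –SH on an sp³ carbon → thiol.
  CH(COOH): pendant –COOH: carbonyl C bonded to C and –OH → carboxylic acid.
  CH(NHCOCH3): pendant –NHC(=O)CH3: N bonded to a carbonyl → amide (not amine).
  CH(OCH3): pendant –OCH3: C–O–C with sp³ C, no adjacent C=O → ether.
  CH(CH2OH): pendant –CH2OH on an sp³ backbone C → alcohol.
  CH(F): halogen on an sp³ carbon → alkyl halide.
  CH(COCH3): pendant –COCH3: carbonyl C bonded to two carbons → ketone.
  CH(CH2OCH3): pendant –CH2OCH3: C–O–C linkage → ether.
  CH(COOH): pendant –COOH: carbonyl C bonded to C and –OH → carboxylic acid.
  CH(CHO): pendant –CHO: carbonyl C bonded to C and H → aldehyde.
  CH(OH): –OH on an sp³ carbon → alcohol (secondary).
  C≡C: C≡C triple bond → alkyne.
  CH2SCH2: C–S–C linkage → sulfide (thioether).
  CH2NHCH2: C–N–C with sp³ carbons and no adjacent C=O → amine (secondary).
  COOCH3: –C(=O)OCH3: carbonyl C bonded to C and to –OCH3 → ester (not ketone + ether).
Ether appears at: CH(OCH3), CH(CH2OCH3) → 2.

2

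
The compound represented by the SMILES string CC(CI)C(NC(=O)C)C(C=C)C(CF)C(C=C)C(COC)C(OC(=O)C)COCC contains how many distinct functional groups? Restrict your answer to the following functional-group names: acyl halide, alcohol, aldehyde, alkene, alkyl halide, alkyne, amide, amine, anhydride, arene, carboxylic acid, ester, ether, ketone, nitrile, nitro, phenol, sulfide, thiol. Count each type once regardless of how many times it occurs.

5

pendant –CH2X: halogen on sp³ carbon → alkyl halide.
pendant –NHC(=O)CH3: N bonded to a carbonyl → amide (not amine).
pendant –CH=CH2: C=C double bond → alkene.
pendant –CH2X: halogen on sp³ carbon → alkyl halide.
pendant –CH=CH2: C=C double bond → alkene.
pendant –CH2OCH3: C–O–C linkage → ether.
pendant –OC(=O)CH3: an acyloxy group → ester.
C–O–C with sp³ carbons on both sides and no adjacent C=O → ether.
Distinct types present: alkene, alkyl halide, amide, ester, ether.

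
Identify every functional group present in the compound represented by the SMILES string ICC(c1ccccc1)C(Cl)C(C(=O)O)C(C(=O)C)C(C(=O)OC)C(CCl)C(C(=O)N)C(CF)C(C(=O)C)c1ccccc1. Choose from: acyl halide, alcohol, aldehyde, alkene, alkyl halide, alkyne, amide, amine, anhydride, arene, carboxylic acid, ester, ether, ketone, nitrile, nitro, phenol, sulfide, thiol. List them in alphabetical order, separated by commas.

halogen on an sp³ carbon → alkyl halide.
pendant –C6H5: benzene ring → arene.
halogen on an sp³ carbon → alkyl halide.
pendant –COOH: carbonyl C bonded to C and –OH → carboxylic acid.
pendant –COCH3: carbonyl C bonded to two carbons → ketone.
pendant –COOCH3: carbonyl C bonded to C and –OCH3 → ester.
pendant –CH2X: halogen on sp³ carbon → alkyl halide.
pendant –CONH2: carbonyl C bonded to C and N → amide.
pendant –CH2X: halogen on sp³ carbon → alkyl halide.
pendant –COCH3: carbonyl C bonded to two carbons → ketone.
–C6H5 phenyl ring → arene.

alkyl halide, amide, arene, carboxylic acid, ester, ketone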